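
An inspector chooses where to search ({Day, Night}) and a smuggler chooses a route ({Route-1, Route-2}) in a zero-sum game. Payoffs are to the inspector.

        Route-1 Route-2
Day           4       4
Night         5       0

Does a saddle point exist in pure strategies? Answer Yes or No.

Row minima: Day → 4, Night → 0; maximin = 4.
Column maxima: Route-1 → 5, Route-2 → 4; minimax = 4.
maximin = minimax = 4, so a saddle point exists.

Yes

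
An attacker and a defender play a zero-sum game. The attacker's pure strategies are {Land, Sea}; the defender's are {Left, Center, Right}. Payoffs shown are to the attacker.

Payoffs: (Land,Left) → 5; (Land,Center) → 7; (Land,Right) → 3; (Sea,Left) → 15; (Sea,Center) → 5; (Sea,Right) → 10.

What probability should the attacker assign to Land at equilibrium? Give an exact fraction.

5/9

Row minima: Land → 3, Sea → 5; maximin = 5.
Column maxima: Left → 15, Center → 7, Right → 10; minimax = 7.
5 ≠ 7, so there is no saddle point; optimal play is mixed.
Left is strictly dominated by Right (it gives the attacker strictly more in every row), so the defender never plays it.
On the remaining 2×2 (Land, Sea vs Center, Right):
Let the attacker play Land with probability p. Expected payoff against Center: 7p + 5(1−p) = 2p + 5; against Right: 3p + 10(1−p) = −7p + 10.
Setting these equal: 2p + 5 = −7p + 10 ⇒ 9p = 5 ⇒ p = 5/9, and the value is (2)·(5/9) + 5 = 55/9.
For the defender: with q = P(Center), equating Land's and Sea's payoffs gives 4q + 3 = −5q + 10 ⇒ q = 7/9.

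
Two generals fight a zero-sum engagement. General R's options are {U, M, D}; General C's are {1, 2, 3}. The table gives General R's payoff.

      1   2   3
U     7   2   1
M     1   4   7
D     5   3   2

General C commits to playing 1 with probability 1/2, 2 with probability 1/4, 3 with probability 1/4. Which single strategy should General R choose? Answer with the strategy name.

U

Expected payoff of U: (1/2)·7 + (1/4)·2 + (1/4)·1 = 17/4.
Expected payoff of M: (1/2)·1 + (1/4)·4 + (1/4)·7 = 13/4.
Expected payoff of D: (1/2)·5 + (1/4)·3 + (1/4)·2 = 15/4.
The largest is 17/4, so General R's best response is U.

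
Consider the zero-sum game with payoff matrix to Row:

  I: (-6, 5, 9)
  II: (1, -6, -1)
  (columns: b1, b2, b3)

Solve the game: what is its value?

-31/18

Row minima: I → -6, II → -6; maximin = -6.
Column maxima: b1 → 1, b2 → 5, b3 → 9; minimax = 1.
-6 ≠ 1, so there is no saddle point; optimal play is mixed.
b3 is strictly dominated by b2 (it gives Row strictly more in every row), so Column never plays it.
On the remaining 2×2 (I, II vs b1, b2):
Let Row play I with probability p. Expected payoff against b1: (-6)p + 1(1−p) = −7p + 1; against b2: 5p + (-6)(1−p) = 11p − 6.
Setting these equal: −7p + 1 = 11p − 6 ⇒ −18p = -7 ⇒ p = 7/18, and the value is (-7)·(7/18) + 1 = -31/18.
For Column: with q = P(b1), equating I's and II's payoffs gives −11q + 5 = 7q − 6 ⇒ q = 11/18.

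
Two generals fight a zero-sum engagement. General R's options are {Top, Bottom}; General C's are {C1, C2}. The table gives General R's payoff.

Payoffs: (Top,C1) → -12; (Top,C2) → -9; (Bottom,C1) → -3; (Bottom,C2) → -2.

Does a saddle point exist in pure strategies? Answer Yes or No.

Yes

Row minima: Top → -12, Bottom → -3; maximin = -3.
Column maxima: C1 → -3, C2 → -2; minimax = -3.
maximin = minimax = -3, so a saddle point exists.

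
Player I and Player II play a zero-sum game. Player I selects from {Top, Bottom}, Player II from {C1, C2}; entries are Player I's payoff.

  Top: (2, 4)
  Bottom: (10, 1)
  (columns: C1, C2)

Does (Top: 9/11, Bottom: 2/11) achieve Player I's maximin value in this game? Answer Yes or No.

Against C1 this mix gives (9/11)·2 + (2/11)·10 = 38/11.
Against C2 this mix gives (9/11)·4 + (2/11)·1 = 38/11.
All of Player II's active replies (C1, C2) yield 38/11, and no column does worse for Player I. The mix makes Player II indifferent and guarantees 38/11, so it is optimal.

Yes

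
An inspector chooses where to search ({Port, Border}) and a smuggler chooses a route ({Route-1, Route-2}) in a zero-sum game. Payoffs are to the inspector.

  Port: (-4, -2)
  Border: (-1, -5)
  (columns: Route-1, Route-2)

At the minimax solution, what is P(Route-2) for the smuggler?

1/2

Row minima: Port → -4, Border → -5; maximin = -4.
Column maxima: Route-1 → -1, Route-2 → -2; minimax = -2.
-4 ≠ -2, so there is no saddle point; optimal play is mixed.
Let the inspector play Port with probability p. Expected payoff against Route-1: (-4)p + (-1)(1−p) = −3p − 1; against Route-2: (-2)p + (-5)(1−p) = 3p − 5.
Setting these equal: −3p − 1 = 3p − 5 ⇒ −6p = -4 ⇒ p = 2/3, and the value is (-3)·(2/3) − 1 = -3.
For the smuggler: with q = P(Route-1), equating Port's and Border's payoffs gives −2q − 2 = 4q − 5 ⇒ q = 1/2.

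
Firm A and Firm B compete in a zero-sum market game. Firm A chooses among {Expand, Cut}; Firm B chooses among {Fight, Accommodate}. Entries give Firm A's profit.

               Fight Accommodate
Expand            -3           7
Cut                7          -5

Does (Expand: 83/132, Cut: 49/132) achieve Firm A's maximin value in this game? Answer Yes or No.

No

Against Fight this mix gives (83/132)·(-3) + (49/132)·7 = 47/66.
Against Accommodate this mix gives (83/132)·7 + (49/132)·(-5) = 28/11.
Firm B will play Fight, holding Firm A to 47/66. Shifting weight toward the row that does better against Fight would raise this floor (the equalizing mix achieves 17/11 against both Fight and Accommodate), so the proposed strategy is not optimal.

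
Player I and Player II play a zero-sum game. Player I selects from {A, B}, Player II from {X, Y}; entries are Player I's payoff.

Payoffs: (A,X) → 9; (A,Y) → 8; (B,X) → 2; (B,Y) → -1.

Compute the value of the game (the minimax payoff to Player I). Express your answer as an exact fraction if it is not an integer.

8

Row minima: A → 8, B → -1; maximin = 8.
Column maxima: X → 9, Y → 8; minimax = 8.
Since maximin = minimax = 8, there is a saddle point and the value is 8.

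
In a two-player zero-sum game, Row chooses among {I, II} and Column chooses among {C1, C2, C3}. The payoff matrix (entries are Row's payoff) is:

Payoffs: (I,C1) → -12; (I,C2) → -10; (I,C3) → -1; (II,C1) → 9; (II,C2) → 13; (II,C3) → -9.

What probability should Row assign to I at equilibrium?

18/29

Row minima: I → -12, II → -9; maximin = -9.
Column maxima: C1 → 9, C2 → 13, C3 → -1; minimax = -1.
-9 ≠ -1, so there is no saddle point; optimal play is mixed.
C2 is strictly dominated by C1 (it gives Row strictly more in every row), so Column never plays it.
On the remaining 2×2 (I, II vs C1, C3):
Let Row play I with probability p. Expected payoff against C1: (-12)p + 9(1−p) = −21p + 9; against C3: (-1)p + (-9)(1−p) = 8p − 9.
Setting these equal: −21p + 9 = 8p − 9 ⇒ −29p = -18 ⇒ p = 18/29, and the value is (-21)·(18/29) + 9 = -117/29.
For Column: with q = P(C1), equating I's and II's payoffs gives −11q − 1 = 18q − 9 ⇒ q = 8/29.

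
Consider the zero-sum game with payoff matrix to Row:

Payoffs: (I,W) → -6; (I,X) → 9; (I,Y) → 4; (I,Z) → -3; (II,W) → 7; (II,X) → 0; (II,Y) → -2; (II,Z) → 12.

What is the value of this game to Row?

16/19

Row minima: I → -6, II → -2; maximin = -2.
Column maxima: W → 7, X → 9, Y → 4, Z → 12; minimax = 4.
-2 ≠ 4, so there is no saddle point; optimal play is mixed.
X is strictly dominated by Y (it gives Row strictly more in every row), so Column never plays it.
Z is strictly dominated by W (it gives Row strictly more in every row), so Column never plays it.
On the remaining 2×2 (I, II vs W, Y):
Let Row play I with probability p. Expected payoff against W: (-6)p + 7(1−p) = −13p + 7; against Y: 4p + (-2)(1−p) = 6p − 2.
Setting these equal: −13p + 7 = 6p − 2 ⇒ −19p = -9 ⇒ p = 9/19, and the value is (-13)·(9/19) + 7 = 16/19.
For Column: with q = P(W), equating I's and II's payoffs gives −10q + 4 = 9q − 2 ⇒ q = 6/19.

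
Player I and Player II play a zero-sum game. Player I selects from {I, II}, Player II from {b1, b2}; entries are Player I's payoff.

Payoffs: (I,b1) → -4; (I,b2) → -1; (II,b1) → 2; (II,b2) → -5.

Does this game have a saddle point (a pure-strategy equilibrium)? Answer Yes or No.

Row minima: I → -4, II → -5; maximin = -4.
Column maxima: b1 → 2, b2 → -1; minimax = -1.
-4 ≠ -1, so no pure-strategy equilibrium exists.

No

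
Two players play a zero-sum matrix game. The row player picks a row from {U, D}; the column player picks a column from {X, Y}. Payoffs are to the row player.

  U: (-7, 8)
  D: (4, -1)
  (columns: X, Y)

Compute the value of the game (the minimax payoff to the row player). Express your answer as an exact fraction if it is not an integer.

5/4

Row minima: U → -7, D → -1; maximin = -1.
Column maxima: X → 4, Y → 8; minimax = 4.
-1 ≠ 4, so there is no saddle point; optimal play is mixed.
Let the row player play U with probability p. Expected payoff against X: (-7)p + 4(1−p) = −11p + 4; against Y: 8p + (-1)(1−p) = 9p − 1.
Setting these equal: −11p + 4 = 9p − 1 ⇒ −20p = -5 ⇒ p = 1/4, and the value is (-11)·(1/4) + 4 = 5/4.
For the column player: with q = P(X), equating U's and D's payoffs gives −15q + 8 = 5q − 1 ⇒ q = 9/20.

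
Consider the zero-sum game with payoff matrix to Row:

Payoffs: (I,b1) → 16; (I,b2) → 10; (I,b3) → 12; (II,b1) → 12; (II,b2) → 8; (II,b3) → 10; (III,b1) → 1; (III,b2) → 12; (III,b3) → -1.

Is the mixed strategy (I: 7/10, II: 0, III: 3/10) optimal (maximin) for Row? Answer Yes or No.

Against b1 this mix gives (7/10)·16 + (3/10)·1 = 23/2.
Against b2 this mix gives (7/10)·10 + (3/10)·12 = 53/5.
Against b3 this mix gives (7/10)·12 + (3/10)·(-1) = 81/10.
Column will play b3, holding Row to 81/10. Shifting weight toward the row that does better against b3 would raise this floor (the equalizing mix achieves 154/15 against both b3 and b2), so the proposed strategy is not optimal.

No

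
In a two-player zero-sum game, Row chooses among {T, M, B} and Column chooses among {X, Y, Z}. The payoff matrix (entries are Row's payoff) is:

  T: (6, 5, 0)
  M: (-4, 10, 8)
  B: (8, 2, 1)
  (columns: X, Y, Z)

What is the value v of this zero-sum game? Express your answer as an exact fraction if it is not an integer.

68/19

Row minima: T → 0, M → -4, B → 1; maximin = 1.
Column maxima: X → 8, Y → 10, Z → 8; minimax = 8.
1 ≠ 8, so there is no saddle point; optimal play is mixed.
Y is strictly dominated by Z (it gives Row strictly more in every row), so Column never plays it.
With Y eliminated, T is strictly dominated by B (B gives Row strictly more in every remaining column), so Row never plays it.
On the remaining 2×2 (M, B vs X, Z):
Let Row play M with probability p. Expected payoff against X: (-4)p + 8(1−p) = −12p + 8; against Z: 8p + 1(1−p) = 7p + 1.
Setting these equal: −12p + 8 = 7p + 1 ⇒ −19p = -7 ⇒ p = 7/19, and the value is (-12)·(7/19) + 8 = 68/19.
For Column: with q = P(X), equating M's and B's payoffs gives −12q + 8 = 7q + 1 ⇒ q = 7/19.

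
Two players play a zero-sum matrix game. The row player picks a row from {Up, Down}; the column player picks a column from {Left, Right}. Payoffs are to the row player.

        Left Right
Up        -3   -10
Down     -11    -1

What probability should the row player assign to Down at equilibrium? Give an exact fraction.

7/17

Row minima: Up → -10, Down → -11; maximin = -10.
Column maxima: Left → -3, Right → -1; minimax = -3.
-10 ≠ -3, so there is no saddle point; optimal play is mixed.
Let the row player play Up with probability p. Expected payoff against Left: (-3)p + (-11)(1−p) = 8p − 11; against Right: (-10)p + (-1)(1−p) = −9p − 1.
Setting these equal: 8p − 11 = −9p − 1 ⇒ 17p = 10 ⇒ p = 10/17, and the value is (8)·(10/17) − 11 = -107/17.
For the column player: with q = P(Left), equating Up's and Down's payoffs gives 7q − 10 = −10q − 1 ⇒ q = 9/17.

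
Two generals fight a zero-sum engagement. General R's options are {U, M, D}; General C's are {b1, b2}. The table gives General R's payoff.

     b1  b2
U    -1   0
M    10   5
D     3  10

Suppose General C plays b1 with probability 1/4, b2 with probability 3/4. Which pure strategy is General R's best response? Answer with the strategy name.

Expected payoff of U: (1/4)·(-1) + (3/4)·0 = -1/4.
Expected payoff of M: (1/4)·10 + (3/4)·5 = 25/4.
Expected payoff of D: (1/4)·3 + (3/4)·10 = 33/4.
The largest is 33/4, so General R's best response is D.

D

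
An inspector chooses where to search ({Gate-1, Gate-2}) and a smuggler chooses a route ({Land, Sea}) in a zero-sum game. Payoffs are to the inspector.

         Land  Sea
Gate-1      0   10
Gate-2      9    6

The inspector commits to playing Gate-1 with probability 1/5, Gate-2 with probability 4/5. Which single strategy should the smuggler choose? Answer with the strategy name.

Sea

If the smuggler plays Land, the inspector's expected payoff is (1/5)·0 + (4/5)·9 = 36/5.
If the smuggler plays Sea, the inspector's expected payoff is (1/5)·10 + (4/5)·6 = 34/5.
The smuggler minimizes the inspector's payoff; the smallest is 34/5, so the best response is Sea.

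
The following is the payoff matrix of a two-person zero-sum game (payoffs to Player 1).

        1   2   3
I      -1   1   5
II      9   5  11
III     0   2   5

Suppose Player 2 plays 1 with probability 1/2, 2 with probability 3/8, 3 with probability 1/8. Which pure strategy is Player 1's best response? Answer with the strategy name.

II

Expected payoff of I: (1/2)·(-1) + (3/8)·1 + (1/8)·5 = 1/2.
Expected payoff of II: (1/2)·9 + (3/8)·5 + (1/8)·11 = 31/4.
Expected payoff of III: (1/2)·0 + (3/8)·2 + (1/8)·5 = 11/8.
The largest is 31/4, so Player 1's best response is II.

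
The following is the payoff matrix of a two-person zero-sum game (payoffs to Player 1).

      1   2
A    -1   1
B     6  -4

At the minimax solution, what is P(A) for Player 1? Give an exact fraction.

5/6

Row minima: A → -1, B → -4; maximin = -1.
Column maxima: 1 → 6, 2 → 1; minimax = 1.
-1 ≠ 1, so there is no saddle point; optimal play is mixed.
Let Player 1 play A with probability p. Expected payoff against 1: (-1)p + 6(1−p) = −7p + 6; against 2: 1p + (-4)(1−p) = 5p − 4.
Setting these equal: −7p + 6 = 5p − 4 ⇒ −12p = -10 ⇒ p = 5/6, and the value is (-7)·(5/6) + 6 = 1/6.
For Player 2: with q = P(1), equating A's and B's payoffs gives −2q + 1 = 10q − 4 ⇒ q = 5/12.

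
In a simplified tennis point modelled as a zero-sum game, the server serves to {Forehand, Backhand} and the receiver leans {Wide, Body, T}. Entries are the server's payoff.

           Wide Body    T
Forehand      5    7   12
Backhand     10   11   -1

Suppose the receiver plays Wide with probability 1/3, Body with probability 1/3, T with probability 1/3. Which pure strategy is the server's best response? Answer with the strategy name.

Expected payoff of Forehand: (1/3)·5 + (1/3)·7 + (1/3)·12 = 8.
Expected payoff of Backhand: (1/3)·10 + (1/3)·11 + (1/3)·(-1) = 20/3.
The largest is 8, so the server's best response is Forehand.

Forehand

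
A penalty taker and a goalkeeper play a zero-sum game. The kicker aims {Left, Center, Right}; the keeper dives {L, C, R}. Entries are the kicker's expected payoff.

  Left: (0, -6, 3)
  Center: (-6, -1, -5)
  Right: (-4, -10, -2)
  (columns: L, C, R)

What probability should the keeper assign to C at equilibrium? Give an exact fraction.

Row minima: Left → -6, Center → -6, Right → -10; maximin = -6.
Column maxima: L → 0, C → -1, R → 3; minimax = -1.
-6 ≠ -1, so there is no saddle point; optimal play is mixed.
Right is strictly dominated by Left, so the kicker never plays it.
R is strictly dominated by L (it gives the kicker strictly more in every row), so the keeper never plays it.
On the remaining 2×2 (Left, Center vs L, C):
Let the kicker play Left with probability p. Expected payoff against L: 0p + (-6)(1−p) = 6p − 6; against C: (-6)p + (-1)(1−p) = −5p − 1.
Setting these equal: 6p − 6 = −5p − 1 ⇒ 11p = 5 ⇒ p = 5/11, and the value is (6)·(5/11) − 6 = -36/11.
For the keeper: with q = P(L), equating Left's and Center's payoffs gives 6q − 6 = −5q − 1 ⇒ q = 5/11.

6/11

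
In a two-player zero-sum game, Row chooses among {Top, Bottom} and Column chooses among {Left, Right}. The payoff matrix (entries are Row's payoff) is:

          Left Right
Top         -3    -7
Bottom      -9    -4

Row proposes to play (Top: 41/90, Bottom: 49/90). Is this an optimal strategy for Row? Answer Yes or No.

Against Left this mix gives (41/90)·(-3) + (49/90)·(-9) = -94/15.
Against Right this mix gives (41/90)·(-7) + (49/90)·(-4) = -161/30.
Column will play Left, holding Row to -94/15. Shifting weight toward the row that does better against Left would raise this floor (the equalizing mix achieves -17/3 against both Left and Right), so the proposed strategy is not optimal.

No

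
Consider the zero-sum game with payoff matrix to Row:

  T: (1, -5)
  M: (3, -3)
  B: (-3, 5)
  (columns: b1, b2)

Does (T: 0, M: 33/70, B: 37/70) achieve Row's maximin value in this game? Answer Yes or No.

No

Against b1 this mix gives (33/70)·3 + (37/70)·(-3) = -6/35.
Against b2 this mix gives (33/70)·(-3) + (37/70)·5 = 43/35.
Column will play b1, holding Row to -6/35. Shifting weight toward the row that does better against b1 would raise this floor (the equalizing mix achieves 3/7 against both b1 and b2), so the proposed strategy is not optimal.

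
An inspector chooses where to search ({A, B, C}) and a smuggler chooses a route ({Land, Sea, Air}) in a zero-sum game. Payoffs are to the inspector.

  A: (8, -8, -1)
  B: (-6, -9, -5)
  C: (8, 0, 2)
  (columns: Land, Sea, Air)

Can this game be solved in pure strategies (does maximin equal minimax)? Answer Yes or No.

Yes

Row minima: A → -8, B → -9, C → 0; maximin = 0.
Column maxima: Land → 8, Sea → 0, Air → 2; minimax = 0.
maximin = minimax = 0, so a saddle point exists.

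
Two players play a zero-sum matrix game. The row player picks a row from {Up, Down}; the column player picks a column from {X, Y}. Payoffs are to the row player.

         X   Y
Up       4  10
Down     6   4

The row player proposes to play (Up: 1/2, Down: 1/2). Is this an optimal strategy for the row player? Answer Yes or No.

Against X this mix gives (1/2)·4 + (1/2)·6 = 5.
Against Y this mix gives (1/2)·10 + (1/2)·4 = 7.
The column player will play X, holding the row player to 5. Shifting weight toward the row that does better against X would raise this floor (the equalizing mix achieves 11/2 against both X and Y), so the proposed strategy is not optimal.

No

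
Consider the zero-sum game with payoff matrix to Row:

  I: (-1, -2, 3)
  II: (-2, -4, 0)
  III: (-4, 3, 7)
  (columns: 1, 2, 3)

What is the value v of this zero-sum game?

-11/8

Row minima: I → -2, II → -4, III → -4; maximin = -2.
Column maxima: 1 → -1, 2 → 3, 3 → 7; minimax = -1.
-2 ≠ -1, so there is no saddle point; optimal play is mixed.
II is strictly dominated by I, so Row never plays it.
3 is strictly dominated by 1 (it gives Row strictly more in every row), so Column never plays it.
On the remaining 2×2 (I, III vs 1, 2):
Let Row play I with probability p. Expected payoff against 1: (-1)p + (-4)(1−p) = 3p − 4; against 2: (-2)p + 3(1−p) = −5p + 3.
Setting these equal: 3p − 4 = −5p + 3 ⇒ 8p = 7 ⇒ p = 7/8, and the value is (3)·(7/8) − 4 = -11/8.
For Column: with q = P(1), equating I's and III's payoffs gives q − 2 = −7q + 3 ⇒ q = 5/8.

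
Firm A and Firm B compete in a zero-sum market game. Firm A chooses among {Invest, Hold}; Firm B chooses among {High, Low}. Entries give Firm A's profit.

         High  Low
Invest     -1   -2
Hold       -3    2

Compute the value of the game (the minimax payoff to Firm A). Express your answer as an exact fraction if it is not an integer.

-4/3

Row minima: Invest → -2, Hold → -3; maximin = -2.
Column maxima: High → -1, Low → 2; minimax = -1.
-2 ≠ -1, so there is no saddle point; optimal play is mixed.
Let Firm A play Invest with probability p. Expected payoff against High: (-1)p + (-3)(1−p) = 2p − 3; against Low: (-2)p + 2(1−p) = −4p + 2.
Setting these equal: 2p − 3 = −4p + 2 ⇒ 6p = 5 ⇒ p = 5/6, and the value is (2)·(5/6) − 3 = -4/3.
For Firm B: with q = P(High), equating Invest's and Hold's payoffs gives q − 2 = −5q + 2 ⇒ q = 2/3.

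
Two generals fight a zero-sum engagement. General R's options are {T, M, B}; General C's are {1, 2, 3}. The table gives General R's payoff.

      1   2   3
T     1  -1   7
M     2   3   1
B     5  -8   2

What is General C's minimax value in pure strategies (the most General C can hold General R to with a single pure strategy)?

3

Column maxima: 1 → 5, 2 → 3, 3 → 7.
The smallest of these is 3.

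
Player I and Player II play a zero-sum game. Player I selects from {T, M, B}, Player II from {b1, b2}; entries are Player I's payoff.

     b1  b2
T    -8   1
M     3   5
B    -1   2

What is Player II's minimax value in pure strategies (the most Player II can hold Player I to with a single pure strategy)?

3

Column maxima: b1 → 3, b2 → 5.
The smallest of these is 3.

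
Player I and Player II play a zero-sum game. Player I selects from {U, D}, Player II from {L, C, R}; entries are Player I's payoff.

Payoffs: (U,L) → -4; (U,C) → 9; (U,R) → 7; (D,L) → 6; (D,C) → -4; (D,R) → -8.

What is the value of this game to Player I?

Row minima: U → -4, D → -8; maximin = -4.
Column maxima: L → 6, C → 9, R → 7; minimax = 6.
-4 ≠ 6, so there is no saddle point; optimal play is mixed.
C is strictly dominated by R (it gives Player I strictly more in every row), so Player II never plays it.
On the remaining 2×2 (U, D vs L, R):
Let Player I play U with probability p. Expected payoff against L: (-4)p + 6(1−p) = −10p + 6; against R: 7p + (-8)(1−p) = 15p − 8.
Setting these equal: −10p + 6 = 15p − 8 ⇒ −25p = -14 ⇒ p = 14/25, and the value is (-10)·(14/25) + 6 = 2/5.
For Player II: with q = P(L), equating U's and D's payoffs gives −11q + 7 = 14q − 8 ⇒ q = 3/5.

2/5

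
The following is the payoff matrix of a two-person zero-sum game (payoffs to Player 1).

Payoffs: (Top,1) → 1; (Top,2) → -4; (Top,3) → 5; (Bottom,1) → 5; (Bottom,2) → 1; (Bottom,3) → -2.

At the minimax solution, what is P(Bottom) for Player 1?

3/4

Row minima: Top → -4, Bottom → -2; maximin = -2.
Column maxima: 1 → 5, 2 → 1, 3 → 5; minimax = 1.
-2 ≠ 1, so there is no saddle point; optimal play is mixed.
1 is strictly dominated by 2 (it gives Player 1 strictly more in every row), so Player 2 never plays it.
On the remaining 2×2 (Top, Bottom vs 2, 3):
Let Player 1 play Top with probability p. Expected payoff against 2: (-4)p + 1(1−p) = −5p + 1; against 3: 5p + (-2)(1−p) = 7p − 2.
Setting these equal: −5p + 1 = 7p − 2 ⇒ −12p = -3 ⇒ p = 1/4, and the value is (-5)·(1/4) + 1 = -1/4.
For Player 2: with q = P(2), equating Top's and Bottom's payoffs gives −9q + 5 = 3q − 2 ⇒ q = 7/12.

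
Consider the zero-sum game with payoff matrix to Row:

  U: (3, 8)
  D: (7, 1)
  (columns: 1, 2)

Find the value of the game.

Row minima: U → 3, D → 1; maximin = 3.
Column maxima: 1 → 7, 2 → 8; minimax = 7.
3 ≠ 7, so there is no saddle point; optimal play is mixed.
Let Row play U with probability p. Expected payoff against 1: 3p + 7(1−p) = −4p + 7; against 2: 8p + 1(1−p) = 7p + 1.
Setting these equal: −4p + 7 = 7p + 1 ⇒ −11p = -6 ⇒ p = 6/11, and the value is (-4)·(6/11) + 7 = 53/11.
For Column: with q = P(1), equating U's and D's payoffs gives −5q + 8 = 6q + 1 ⇒ q = 7/11.

53/11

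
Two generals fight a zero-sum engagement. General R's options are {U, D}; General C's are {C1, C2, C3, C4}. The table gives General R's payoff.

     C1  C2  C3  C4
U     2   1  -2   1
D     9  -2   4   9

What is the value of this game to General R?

0

Row minima: U → -2, D → -2; maximin = -2.
Column maxima: C1 → 9, C2 → 1, C3 → 4, C4 → 9; minimax = 1.
-2 ≠ 1, so there is no saddle point; optimal play is mixed.
C1 is strictly dominated by C2 (it gives General R strictly more in every row), so General C never plays it.
C4 is strictly dominated by C3 (it gives General R strictly more in every row), so General C never plays it.
On the remaining 2×2 (U, D vs C2, C3):
Let General R play U with probability p. Expected payoff against C2: 1p + (-2)(1−p) = 3p − 2; against C3: (-2)p + 4(1−p) = −6p + 4.
Setting these equal: 3p − 2 = −6p + 4 ⇒ 9p = 6 ⇒ p = 2/3, and the value is (3)·(2/3) − 2 = 0.
For General C: with q = P(C2), equating U's and D's payoffs gives 3q − 2 = −6q + 4 ⇒ q = 2/3.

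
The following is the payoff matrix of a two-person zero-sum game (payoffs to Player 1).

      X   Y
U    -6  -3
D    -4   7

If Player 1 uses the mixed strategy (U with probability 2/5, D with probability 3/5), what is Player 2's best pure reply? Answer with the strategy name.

X

If Player 2 plays X, Player 1's expected payoff is (2/5)·(-6) + (3/5)·(-4) = -24/5.
If Player 2 plays Y, Player 1's expected payoff is (2/5)·(-3) + (3/5)·7 = 3.
Player 2 minimizes Player 1's payoff; the smallest is -24/5, so the best response is X.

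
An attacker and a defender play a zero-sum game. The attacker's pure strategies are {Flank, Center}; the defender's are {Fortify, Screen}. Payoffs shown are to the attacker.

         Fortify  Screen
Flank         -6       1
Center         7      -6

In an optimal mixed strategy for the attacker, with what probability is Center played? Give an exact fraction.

Row minima: Flank → -6, Center → -6; maximin = -6.
Column maxima: Fortify → 7, Screen → 1; minimax = 1.
-6 ≠ 1, so there is no saddle point; optimal play is mixed.
Let the attacker play Flank with probability p. Expected payoff against Fortify: (-6)p + 7(1−p) = −13p + 7; against Screen: 1p + (-6)(1−p) = 7p − 6.
Setting these equal: −13p + 7 = 7p − 6 ⇒ −20p = -13 ⇒ p = 13/20, and the value is (-13)·(13/20) + 7 = -29/20.
For the defender: with q = P(Fortify), equating Flank's and Center's payoffs gives −7q + 1 = 13q − 6 ⇒ q = 7/20.

7/20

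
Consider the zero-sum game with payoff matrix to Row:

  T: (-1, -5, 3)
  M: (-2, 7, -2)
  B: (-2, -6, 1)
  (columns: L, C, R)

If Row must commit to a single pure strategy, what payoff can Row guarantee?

-2

Row minima: T → -5, M → -2, B → -6.
The best of these is -2.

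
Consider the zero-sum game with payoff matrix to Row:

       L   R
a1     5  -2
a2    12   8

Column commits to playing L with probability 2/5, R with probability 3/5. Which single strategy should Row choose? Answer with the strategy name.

Expected payoff of a1: (2/5)·5 + (3/5)·(-2) = 4/5.
Expected payoff of a2: (2/5)·12 + (3/5)·8 = 48/5.
The largest is 48/5, so Row's best response is a2.

a2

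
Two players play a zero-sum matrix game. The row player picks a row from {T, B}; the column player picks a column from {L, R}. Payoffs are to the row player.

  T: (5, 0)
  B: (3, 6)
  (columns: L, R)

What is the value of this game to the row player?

15/4

Row minima: T → 0, B → 3; maximin = 3.
Column maxima: L → 5, R → 6; minimax = 5.
3 ≠ 5, so there is no saddle point; optimal play is mixed.
Let the row player play T with probability p. Expected payoff against L: 5p + 3(1−p) = 2p + 3; against R: 0p + 6(1−p) = −6p + 6.
Setting these equal: 2p + 3 = −6p + 6 ⇒ 8p = 3 ⇒ p = 3/8, and the value is (2)·(3/8) + 3 = 15/4.
For the column player: with q = P(L), equating T's and B's payoffs gives 5q = −3q + 6 ⇒ q = 3/4.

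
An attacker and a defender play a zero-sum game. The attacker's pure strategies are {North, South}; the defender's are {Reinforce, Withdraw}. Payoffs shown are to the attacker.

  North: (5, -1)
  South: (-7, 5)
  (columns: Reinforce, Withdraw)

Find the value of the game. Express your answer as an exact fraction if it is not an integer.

Row minima: North → -1, South → -7; maximin = -1.
Column maxima: Reinforce → 5, Withdraw → 5; minimax = 5.
-1 ≠ 5, so there is no saddle point; optimal play is mixed.
Let the attacker play North with probability p. Expected payoff against Reinforce: 5p + (-7)(1−p) = 12p − 7; against Withdraw: (-1)p + 5(1−p) = −6p + 5.
Setting these equal: 12p − 7 = −6p + 5 ⇒ 18p = 12 ⇒ p = 2/3, and the value is (12)·(2/3) − 7 = 1.
For the defender: with q = P(Reinforce), equating North's and South's payoffs gives 6q − 1 = −12q + 5 ⇒ q = 1/3.

1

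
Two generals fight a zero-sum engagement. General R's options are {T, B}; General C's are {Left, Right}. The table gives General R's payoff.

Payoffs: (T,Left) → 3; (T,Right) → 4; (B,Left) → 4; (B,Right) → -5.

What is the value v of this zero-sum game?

Row minima: T → 3, B → -5; maximin = 3.
Column maxima: Left → 4, Right → 4; minimax = 4.
3 ≠ 4, so there is no saddle point; optimal play is mixed.
Let General R play T with probability p. Expected payoff against Left: 3p + 4(1−p) = −p + 4; against Right: 4p + (-5)(1−p) = 9p − 5.
Setting these equal: −p + 4 = 9p − 5 ⇒ −10p = -9 ⇒ p = 9/10, and the value is (-1)·(9/10) + 4 = 31/10.
For General C: with q = P(Left), equating T's and B's payoffs gives −q + 4 = 9q − 5 ⇒ q = 9/10.

31/10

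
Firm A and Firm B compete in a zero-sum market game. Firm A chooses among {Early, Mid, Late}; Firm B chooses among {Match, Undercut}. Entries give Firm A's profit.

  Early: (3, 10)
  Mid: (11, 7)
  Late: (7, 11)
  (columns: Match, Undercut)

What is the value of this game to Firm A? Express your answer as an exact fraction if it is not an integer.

Row minima: Early → 3, Mid → 7, Late → 7; maximin = 7.
Column maxima: Match → 11, Undercut → 11; minimax = 11.
7 ≠ 11, so there is no saddle point; optimal play is mixed.
Early is strictly dominated by Late, so Firm A never plays it.
On the remaining 2×2 (Mid, Late vs Match, Undercut):
Let Firm A play Mid with probability p. Expected payoff against Match: 11p + 7(1−p) = 4p + 7; against Undercut: 7p + 11(1−p) = −4p + 11.
Setting these equal: 4p + 7 = −4p + 11 ⇒ 8p = 4 ⇒ p = 1/2, and the value is (4)·(1/2) + 7 = 9.
For Firm B: with q = P(Match), equating Mid's and Late's payoffs gives 4q + 7 = −4q + 11 ⇒ q = 1/2.

9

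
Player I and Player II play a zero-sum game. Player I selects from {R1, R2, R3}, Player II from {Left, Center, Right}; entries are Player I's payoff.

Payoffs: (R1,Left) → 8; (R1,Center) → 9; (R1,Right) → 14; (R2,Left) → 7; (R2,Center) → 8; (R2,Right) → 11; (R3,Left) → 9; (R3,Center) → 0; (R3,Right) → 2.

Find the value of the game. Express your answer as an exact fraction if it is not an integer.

Row minima: R1 → 8, R2 → 7, R3 → 0; maximin = 8.
Column maxima: Left → 9, Center → 9, Right → 14; minimax = 9.
8 ≠ 9, so there is no saddle point; optimal play is mixed.
R2 is strictly dominated by R1, so Player I never plays it.
Right is strictly dominated by Center (it gives Player I strictly more in every row), so Player II never plays it.
On the remaining 2×2 (R1, R3 vs Left, Center):
Let Player I play R1 with probability p. Expected payoff against Left: 8p + 9(1−p) = −p + 9; against Center: 9p + 0(1−p) = 9p.
Setting these equal: −p + 9 = 9p ⇒ −10p = -9 ⇒ p = 9/10, and the value is (-1)·(9/10) + 9 = 81/10.
For Player II: with q = P(Left), equating R1's and R3's payoffs gives −q + 9 = 9q ⇒ q = 9/10.

81/10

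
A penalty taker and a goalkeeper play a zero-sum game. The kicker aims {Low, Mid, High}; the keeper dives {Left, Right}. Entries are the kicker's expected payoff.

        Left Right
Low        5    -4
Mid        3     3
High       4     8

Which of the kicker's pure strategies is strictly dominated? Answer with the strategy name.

High gives a strictly higher payoff than Mid against every column: 4 > 3, 8 > 3.
So Mid is strictly dominated and the kicker never plays it.

Mid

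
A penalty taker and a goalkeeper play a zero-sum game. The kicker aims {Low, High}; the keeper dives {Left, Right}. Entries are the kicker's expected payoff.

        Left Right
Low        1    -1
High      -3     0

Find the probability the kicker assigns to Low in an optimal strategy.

3/5

Row minima: Low → -1, High → -3; maximin = -1.
Column maxima: Left → 1, Right → 0; minimax = 0.
-1 ≠ 0, so there is no saddle point; optimal play is mixed.
Let the kicker play Low with probability p. Expected payoff against Left: 1p + (-3)(1−p) = 4p − 3; against Right: (-1)p + 0(1−p) = −p.
Setting these equal: 4p − 3 = −p ⇒ 5p = 3 ⇒ p = 3/5, and the value is (4)·(3/5) − 3 = -3/5.
For the keeper: with q = P(Left), equating Low's and High's payoffs gives 2q − 1 = −3q ⇒ q = 1/5.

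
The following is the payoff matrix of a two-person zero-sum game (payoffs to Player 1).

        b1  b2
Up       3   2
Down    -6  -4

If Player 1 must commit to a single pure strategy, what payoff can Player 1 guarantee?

Row minima: Up → 2, Down → -6.
The best of these is 2.

2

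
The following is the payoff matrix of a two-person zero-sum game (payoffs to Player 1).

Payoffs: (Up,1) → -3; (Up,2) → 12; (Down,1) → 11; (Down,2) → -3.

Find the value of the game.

Row minima: Up → -3, Down → -3; maximin = -3.
Column maxima: 1 → 11, 2 → 12; minimax = 11.
-3 ≠ 11, so there is no saddle point; optimal play is mixed.
Let Player 1 play Up with probability p. Expected payoff against 1: (-3)p + 11(1−p) = −14p + 11; against 2: 12p + (-3)(1−p) = 15p − 3.
Setting these equal: −14p + 11 = 15p − 3 ⇒ −29p = -14 ⇒ p = 14/29, and the value is (-14)·(14/29) + 11 = 123/29.
For Player 2: with q = P(1), equating Up's and Down's payoffs gives −15q + 12 = 14q − 3 ⇒ q = 15/29.

123/29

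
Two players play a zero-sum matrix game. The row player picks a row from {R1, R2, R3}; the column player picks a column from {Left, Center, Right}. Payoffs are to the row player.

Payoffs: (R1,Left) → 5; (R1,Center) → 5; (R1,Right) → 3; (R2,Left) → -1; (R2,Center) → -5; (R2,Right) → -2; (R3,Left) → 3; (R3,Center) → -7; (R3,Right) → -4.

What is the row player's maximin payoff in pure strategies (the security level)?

Row minima: R1 → 3, R2 → -5, R3 → -7.
The best of these is 3.

3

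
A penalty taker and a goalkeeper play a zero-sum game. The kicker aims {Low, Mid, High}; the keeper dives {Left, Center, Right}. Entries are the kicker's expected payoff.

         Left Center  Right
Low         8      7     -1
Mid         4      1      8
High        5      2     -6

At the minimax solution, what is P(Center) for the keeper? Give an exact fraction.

3/5

Row minima: Low → -1, Mid → 1, High → -6; maximin = 1.
Column maxima: Left → 8, Center → 7, Right → 8; minimax = 7.
1 ≠ 7, so there is no saddle point; optimal play is mixed.
High is strictly dominated by Low, so the kicker never plays it.
Left is strictly dominated by Center (it gives the kicker strictly more in every row), so the keeper never plays it.
On the remaining 2×2 (Low, Mid vs Center, Right):
Let the kicker play Low with probability p. Expected payoff against Center: 7p + 1(1−p) = 6p + 1; against Right: (-1)p + 8(1−p) = −9p + 8.
Setting these equal: 6p + 1 = −9p + 8 ⇒ 15p = 7 ⇒ p = 7/15, and the value is (6)·(7/15) + 1 = 19/5.
For the keeper: with q = P(Center), equating Low's and Mid's payoffs gives 8q − 1 = −7q + 8 ⇒ q = 3/5.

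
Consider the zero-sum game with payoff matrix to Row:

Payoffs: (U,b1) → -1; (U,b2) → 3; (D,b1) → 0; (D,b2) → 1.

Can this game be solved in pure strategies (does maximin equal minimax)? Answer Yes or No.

Row minima: U → -1, D → 0; maximin = 0.
Column maxima: b1 → 0, b2 → 3; minimax = 0.
maximin = minimax = 0, so a saddle point exists.

Yes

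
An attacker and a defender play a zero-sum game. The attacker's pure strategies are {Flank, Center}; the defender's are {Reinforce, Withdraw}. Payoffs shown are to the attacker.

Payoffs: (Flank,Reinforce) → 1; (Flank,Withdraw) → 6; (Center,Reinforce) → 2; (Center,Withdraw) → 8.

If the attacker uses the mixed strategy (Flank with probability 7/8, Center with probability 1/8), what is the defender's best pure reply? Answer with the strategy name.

If the defender plays Reinforce, the attacker's expected payoff is (7/8)·1 + (1/8)·2 = 9/8.
If the defender plays Withdraw, the attacker's expected payoff is (7/8)·6 + (1/8)·8 = 25/4.
The defender minimizes the attacker's payoff; the smallest is 9/8, so the best response is Reinforce.

Reinforce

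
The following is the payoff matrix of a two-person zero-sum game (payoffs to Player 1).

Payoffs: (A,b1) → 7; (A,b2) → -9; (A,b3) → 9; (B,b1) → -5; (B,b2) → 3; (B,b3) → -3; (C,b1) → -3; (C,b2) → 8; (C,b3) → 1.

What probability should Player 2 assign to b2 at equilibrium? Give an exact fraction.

10/27

Row minima: A → -9, B → -5, C → -3; maximin = -3.
Column maxima: b1 → 7, b2 → 8, b3 → 9; minimax = 7.
-3 ≠ 7, so there is no saddle point; optimal play is mixed.
B is strictly dominated by C, so Player 1 never plays it.
b3 is strictly dominated by b1 (it gives Player 1 strictly more in every row), so Player 2 never plays it.
On the remaining 2×2 (A, C vs b1, b2):
Let Player 1 play A with probability p. Expected payoff against b1: 7p + (-3)(1−p) = 10p − 3; against b2: (-9)p + 8(1−p) = −17p + 8.
Setting these equal: 10p − 3 = −17p + 8 ⇒ 27p = 11 ⇒ p = 11/27, and the value is (10)·(11/27) − 3 = 29/27.
For Player 2: with q = P(b1), equating A's and C's payoffs gives 16q − 9 = −11q + 8 ⇒ q = 17/27.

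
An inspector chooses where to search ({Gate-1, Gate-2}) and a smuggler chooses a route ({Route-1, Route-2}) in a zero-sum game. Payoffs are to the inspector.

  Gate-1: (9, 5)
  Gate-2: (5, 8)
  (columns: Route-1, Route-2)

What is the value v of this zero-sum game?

Row minima: Gate-1 → 5, Gate-2 → 5; maximin = 5.
Column maxima: Route-1 → 9, Route-2 → 8; minimax = 8.
5 ≠ 8, so there is no saddle point; optimal play is mixed.
Let the inspector play Gate-1 with probability p. Expected payoff against Route-1: 9p + 5(1−p) = 4p + 5; against Route-2: 5p + 8(1−p) = −3p + 8.
Setting these equal: 4p + 5 = −3p + 8 ⇒ 7p = 3 ⇒ p = 3/7, and the value is (4)·(3/7) + 5 = 47/7.
For the smuggler: with q = P(Route-1), equating Gate-1's and Gate-2's payoffs gives 4q + 5 = −3q + 8 ⇒ q = 3/7.

47/7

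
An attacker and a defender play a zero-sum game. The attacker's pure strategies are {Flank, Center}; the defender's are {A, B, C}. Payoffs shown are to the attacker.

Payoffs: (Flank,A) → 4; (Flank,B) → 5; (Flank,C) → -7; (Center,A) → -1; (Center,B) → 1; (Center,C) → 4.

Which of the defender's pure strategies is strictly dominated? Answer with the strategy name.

A holds the attacker's payoff strictly below B in every row: 4 < 5, -1 < 1.
So B is strictly dominated for the defender.

B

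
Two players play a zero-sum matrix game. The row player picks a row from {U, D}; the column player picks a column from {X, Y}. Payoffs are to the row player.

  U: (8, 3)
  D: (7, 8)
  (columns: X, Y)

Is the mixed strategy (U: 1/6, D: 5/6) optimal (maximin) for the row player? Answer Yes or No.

Against X this mix gives (1/6)·8 + (5/6)·7 = 43/6.
Against Y this mix gives (1/6)·3 + (5/6)·8 = 43/6.
All of the column player's active replies (X, Y) yield 43/6, and no column does worse for the row player. The mix makes the column player indifferent and guarantees 43/6, so it is optimal.

Yes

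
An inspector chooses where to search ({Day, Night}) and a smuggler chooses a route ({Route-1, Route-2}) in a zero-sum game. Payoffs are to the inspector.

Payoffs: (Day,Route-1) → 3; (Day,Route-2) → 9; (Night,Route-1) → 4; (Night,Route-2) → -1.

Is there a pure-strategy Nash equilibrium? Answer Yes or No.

No

Row minima: Day → 3, Night → -1; maximin = 3.
Column maxima: Route-1 → 4, Route-2 → 9; minimax = 4.
3 ≠ 4, so no pure-strategy equilibrium exists.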